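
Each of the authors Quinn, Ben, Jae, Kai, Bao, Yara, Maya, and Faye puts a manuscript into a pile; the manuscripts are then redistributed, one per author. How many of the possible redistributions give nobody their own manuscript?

14833

Count assignments avoiding every fixed point. For any j of the 8 authors fixed to their own manuscript, the other 8−j can be arranged in (8−j)! ways.
By inclusion–exclusion this is Σ_{j=0}^{8} (−1)^j C(8,j)·(8−j)!.
Computing: 40320 − 40320 + 20160 − 6720 + 1680 − 336 + 56 − 8 + 1 = 14833.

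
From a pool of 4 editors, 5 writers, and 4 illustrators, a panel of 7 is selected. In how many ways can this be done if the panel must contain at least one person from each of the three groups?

1636

With no constraint there are C(13,7) = 1716 possible selections.
Selections missing a whole group: no editors → C(9,7) = 36; no writers → C(8,7) = 8; no illustrators → C(9,7) = 36.
Add back selections omitting two groups (i.e. drawn from a single group): C(4,7) + C(5,7) + C(4,7) = 0.
By inclusion–exclusion: 1716 − 80 + 0 = 1636.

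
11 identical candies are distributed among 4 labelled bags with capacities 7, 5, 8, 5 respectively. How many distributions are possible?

By stars and bars, unrestricted non-negative solutions to x_1+…+x_4 = 11 number C(11+3,3) = 364.
Subtract solutions that violate a single cap (substitute x_i' = x_i − (cap_i+1)): x_1 ≥ 8 gives C(6,3) = 20; x_2 ≥ 6 gives C(8,3) = 56; x_3 ≥ 9 gives C(5,3) = 10; x_4 ≥ 6 gives C(8,3) = 56. Together 142.
No two caps can be exceeded simultaneously, so the pair terms are all 0.
By inclusion–exclusion the count is 364 − 142 + 0 = 222.

222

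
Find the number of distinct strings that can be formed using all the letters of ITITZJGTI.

ITITZJGTI has 9 letters with I appearing 3 times and T appearing 3 times.
Dividing 9! = 362880 by 3!·3! = 36 for the repeated letters gives 10080.

10080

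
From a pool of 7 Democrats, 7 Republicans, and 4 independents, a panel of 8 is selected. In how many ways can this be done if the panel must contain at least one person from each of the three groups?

Total 8-person selections from all 18: C(18,8) = 43758.
Subtract selections that omit an entire group: no Democrats → C(11,8) = 165; no Republicans → C(11,8) = 165; no independents → C(14,8) = 3003.
Add back selections omitting two groups (i.e. drawn from a single group): C(7,8) + C(7,8) + C(4,8) = 0.
By inclusion–exclusion: 43758 − 3333 + 0 = 40425.

40425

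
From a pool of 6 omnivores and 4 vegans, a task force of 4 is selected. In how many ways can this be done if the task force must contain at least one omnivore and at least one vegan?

194

With no constraint there are C(10,4) = 210 possible selections.
Subtract selections that omit an entire group: no omnivores → C(4,4) = 1; no vegans → C(6,4) = 15.
Both groups omitted at once is impossible, so 210 − 16 = 194.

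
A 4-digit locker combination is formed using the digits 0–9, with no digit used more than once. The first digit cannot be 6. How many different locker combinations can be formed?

The first digit has 10−1 = 9 choices (anything except 6).
The remaining 3 digits are filled from the other 9 symbols without repetition: 9 × 8 × 7 = 504.
Total: 9 × 504 = 4536.

4536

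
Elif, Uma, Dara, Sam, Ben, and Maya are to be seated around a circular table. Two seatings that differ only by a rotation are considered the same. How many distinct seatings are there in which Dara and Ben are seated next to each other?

Treat {Dara, Ben} as one unit (2 internal orders) and seat the resulting 5 units around the table: (4)! circular arrangements.
So 2 × (4)! = 2 × 24 = 48.

48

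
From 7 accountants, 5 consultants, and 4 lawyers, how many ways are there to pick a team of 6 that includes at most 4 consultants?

Split by how many consultants are chosen (0 through 4).
Sum: C(5,0)·C(11,6) + C(5,1)·C(11,5) + C(5,2)·C(11,4) + C(5,3)·C(11,3) + C(5,4)·C(11,2) = 462 + 2310 + 3300 + 1650 + 275 = 7997.

7997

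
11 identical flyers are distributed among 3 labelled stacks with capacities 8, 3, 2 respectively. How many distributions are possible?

6

By stars and bars, unrestricted non-negative solutions to x_1+…+x_3 = 11 number C(11+2,2) = 78.
Subtract solutions that violate a single cap (substitute x_i' = x_i − (cap_i+1)): x_1 ≥ 9 gives C(4,2) = 6; x_2 ≥ 4 gives C(9,2) = 36; x_3 ≥ 3 gives C(10,2) = 45. Together 87.
Add back pairs where two caps are both exceeded: 0 + 0 + 15 = 15.
By inclusion–exclusion the count is 78 − 87 + 15 = 6.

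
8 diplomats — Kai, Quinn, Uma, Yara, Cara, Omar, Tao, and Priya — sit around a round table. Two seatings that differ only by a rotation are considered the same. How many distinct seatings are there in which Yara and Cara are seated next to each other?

Treat {Yara, Cara} as one unit (2 internal orders) and seat the resulting 7 units around the table: (6)! circular arrangements.
So 2 × (6)! = 2 × 720 = 1440.

1440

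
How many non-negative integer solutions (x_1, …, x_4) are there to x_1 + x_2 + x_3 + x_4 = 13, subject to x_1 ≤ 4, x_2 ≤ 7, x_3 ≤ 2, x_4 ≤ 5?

45

By stars and bars, unrestricted non-negative solutions to x_1+…+x_4 = 13 number C(13+3,3) = 560.
Subtract solutions that violate a single cap (substitute x_i' = x_i − (cap_i+1)): x_1 ≥ 5 gives C(11,3) = 165; x_2 ≥ 8 gives C(8,3) = 56; x_3 ≥ 3 gives C(13,3) = 286; x_4 ≥ 6 gives C(10,3) = 120. Together 627.
Add back pairs where two caps are both exceeded: 1 + 56 + 10 + 10 + 0 + 35 = 112.
By inclusion–exclusion the count is 560 − 627 + 112 = 45.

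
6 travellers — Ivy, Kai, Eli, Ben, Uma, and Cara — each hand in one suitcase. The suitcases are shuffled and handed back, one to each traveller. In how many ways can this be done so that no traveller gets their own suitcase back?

Count assignments avoiding every fixed point. For any j of the 6 travellers fixed to their own suitcase, the other 6−j can be arranged in (6−j)! ways.
By inclusion–exclusion this is Σ_{j=0}^{6} (−1)^j C(6,j)·(6−j)!.
Computing: 720 − 720 + 360 − 120 + 30 − 6 + 1 = 265.

265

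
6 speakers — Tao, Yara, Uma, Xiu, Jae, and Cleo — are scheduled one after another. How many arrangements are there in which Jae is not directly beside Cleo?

480

Of the 6! = 720 arrangements, those with Jae and Cleo adjacent number 2 × 5! = 240 (treat the pair as a block with 2 internal orders).
Complementary counting: 720 − 240 = 480.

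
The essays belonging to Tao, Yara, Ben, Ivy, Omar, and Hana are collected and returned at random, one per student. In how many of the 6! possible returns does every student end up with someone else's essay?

265

Let Aᵢ be the assignments in which student i gets their own essay. We want the size of the complement of A₁∪…∪A_6.
By inclusion–exclusion this is Σ_{j=0}^{6} (−1)^j C(6,j)·(6−j)!.
Computing: 720 − 720 + 360 − 120 + 30 − 6 + 1 = 265.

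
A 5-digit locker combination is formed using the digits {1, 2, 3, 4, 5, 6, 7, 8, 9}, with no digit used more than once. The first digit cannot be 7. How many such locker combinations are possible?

13440

The first digit has 9−1 = 8 choices (anything except 7).
The remaining 4 digits are filled from the other 8 symbols without repetition: 8 × 7 × 6 × 5 = 1680.
Total: 8 × 1680 = 13440.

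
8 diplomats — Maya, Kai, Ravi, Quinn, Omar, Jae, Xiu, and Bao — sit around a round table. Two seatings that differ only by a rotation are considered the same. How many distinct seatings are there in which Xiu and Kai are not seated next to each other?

3600

All circular seatings of 8 people number (7)! = 5040.
Seatings with Xiu beside Kai: treat them as a block with 2 internal orders, giving 2 × (6)! = 1440.
Subtracting, 5040 − 1440 = 3600.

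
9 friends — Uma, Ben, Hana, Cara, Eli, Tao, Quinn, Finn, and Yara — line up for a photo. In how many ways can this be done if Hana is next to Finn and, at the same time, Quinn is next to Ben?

Treat {Hana,Finn} as one block (2 orders) and {Quinn,Ben} as another (2 orders).
That leaves 7 units to arrange: 2 × 2 × 7! = 4 × 5040 = 20160.

20160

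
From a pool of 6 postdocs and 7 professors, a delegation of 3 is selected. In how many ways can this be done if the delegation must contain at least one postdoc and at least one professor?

231

Total 3-person selections from all 13: C(13,3) = 286.
Selections missing a whole group: no postdocs → C(7,3) = 35; no professors → C(6,3) = 20.
Both groups omitted at once is impossible, so 286 − 55 = 231.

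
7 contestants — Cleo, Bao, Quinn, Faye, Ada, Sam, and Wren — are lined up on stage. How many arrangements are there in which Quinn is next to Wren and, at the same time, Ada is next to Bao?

480

Treat {Quinn,Wren} as one block (2 orders) and {Ada,Bao} as another (2 orders).
That leaves 5 units to arrange: 2 × 2 × 5! = 4 × 120 = 480.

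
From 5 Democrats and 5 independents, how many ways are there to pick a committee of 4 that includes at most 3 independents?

Split by how many independents are chosen (0 through 3).
Sum: C(5,0)·C(5,4) + C(5,1)·C(5,3) + C(5,2)·C(5,2) + C(5,3)·C(5,1) = 5 + 50 + 100 + 50 = 205.

205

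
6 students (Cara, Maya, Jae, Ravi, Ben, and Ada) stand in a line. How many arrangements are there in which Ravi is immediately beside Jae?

Place the 4 others and the Ravi-Jae pair as 5 objects in a line; the pair has 2 internal arrangements.
That gives 2 × 5! = 2 × 120 = 240.

240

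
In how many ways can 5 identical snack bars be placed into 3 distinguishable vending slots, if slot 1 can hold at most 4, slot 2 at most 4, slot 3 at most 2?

Without the upper bounds there are C(7,2) = 21 ways to split 5 among 3 vending slots.
Subtract solutions that violate a single cap (substitute x_i' = x_i − (cap_i+1)): x_1 ≥ 5 gives C(2,2) = 1; x_2 ≥ 5 gives C(2,2) = 1; x_3 ≥ 3 gives C(4,2) = 6. Together 8.
No two caps can be exceeded simultaneously, so the pair terms are all 0.
By inclusion–exclusion the count is 21 − 8 + 0 = 13.

13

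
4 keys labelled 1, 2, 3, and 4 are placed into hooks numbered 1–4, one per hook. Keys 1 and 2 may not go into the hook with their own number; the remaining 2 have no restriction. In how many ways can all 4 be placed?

14

Let Aᵢ (for i ∈ {1, 2}) be the placements that put key i in its forbidden hook. Any j of these fix j positions, leaving (4−j)! ways to fill the rest, and there are C(2,j) ways to pick which j.
By inclusion–exclusion, the number of valid placements is Σ_{j=0}^{2} (−1)^j C(2,j)·(4−j)!.
Computing: 24 − 12 + 2 = 14.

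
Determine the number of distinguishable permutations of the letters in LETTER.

The 6 letters of LETTER have repeats: E appearing twice and T appearing twice.
Dividing 6! = 720 by 2!·2! = 4 for the repeated letters gives 180.

180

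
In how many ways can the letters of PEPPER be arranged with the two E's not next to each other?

There are 6!/(3!·2!) = 60 arrangements of PEPPER in total.
If the two E's are adjacent, glue them into one block, leaving 5 items to arrange: (5)!/(3!) = 20 ways.
Hence 60 − 20 = 40.

40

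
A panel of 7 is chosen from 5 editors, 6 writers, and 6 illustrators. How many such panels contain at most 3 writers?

16632

Split by how many writers are chosen (0 through 3).
Sum: C(6,0)·C(11,7) + C(6,1)·C(11,6) + C(6,2)·C(11,5) + C(6,3)·C(11,4) = 330 + 2772 + 6930 + 6600 = 16632.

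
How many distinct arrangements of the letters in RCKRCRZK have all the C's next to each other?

420

Treat the 2 copies of C as a single block. The multiset to arrange is then {CC, K, K, R, R, R, Z}, 7 items in all.
That gives (7)!/(3!·2!) = 420 arrangements.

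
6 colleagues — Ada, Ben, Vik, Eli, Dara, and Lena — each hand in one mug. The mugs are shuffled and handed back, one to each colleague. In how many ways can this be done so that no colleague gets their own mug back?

Let Aᵢ be the assignments in which colleague i gets their own mug. We want the size of the complement of A₁∪…∪A_6.
By inclusion–exclusion this is Σ_{j=0}^{6} (−1)^j C(6,j)·(6−j)!.
Computing: 720 − 720 + 360 − 120 + 30 − 6 + 1 = 265.

265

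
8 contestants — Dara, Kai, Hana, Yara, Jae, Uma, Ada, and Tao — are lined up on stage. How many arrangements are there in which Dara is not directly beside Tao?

There are 8! = 40320 arrangements in all. If Dara and Tao are adjacent, merging them into one block gives 2·(7)! = 10080 arrangements.
So 40320 − 10080 = 30240 arrangements keep them apart.

30240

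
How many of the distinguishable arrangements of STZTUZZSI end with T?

3360

With the last slot taken by T, it remains to arrange the other 8 letters (SZTUZZSI).
Those 8 letters have S appearing twice and Z appearing 3 times, giving (8)!/(3!·2!) = 3360.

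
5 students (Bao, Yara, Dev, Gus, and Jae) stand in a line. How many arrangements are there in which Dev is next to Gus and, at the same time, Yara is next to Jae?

24

Treat {Dev,Gus} as one block (2 orders) and {Yara,Jae} as another (2 orders).
That leaves 3 units to arrange: 2 × 2 × 3! = 4 × 6 = 24.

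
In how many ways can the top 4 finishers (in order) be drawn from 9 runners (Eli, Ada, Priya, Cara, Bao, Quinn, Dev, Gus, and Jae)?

There are 9 choices for 1st place, 8 for 2nd, and so on down to 6 for position 4.
That gives 9 × 8 × 7 × 6 = 3024.

3024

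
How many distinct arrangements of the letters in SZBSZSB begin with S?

90

Fix S in the first position and arrange the remaining 6 letters.
Those 6 letters have B appearing twice, S appearing twice, and Z appearing twice, giving (6)!/(2!·2!·2!) = 90.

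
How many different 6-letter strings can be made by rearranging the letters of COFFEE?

Letter multiplicities in COFFEE: C×1, E×2, F×2, O×1.
So there are 6! / (2!·2!) = 180 distinguishable arrangements.

180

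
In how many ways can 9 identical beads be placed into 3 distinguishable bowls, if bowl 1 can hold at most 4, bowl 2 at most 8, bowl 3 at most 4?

24

By stars and bars, unrestricted non-negative solutions to x_1+…+x_3 = 9 number C(9+2,2) = 55.
Subtract solutions that violate a single cap (substitute x_i' = x_i − (cap_i+1)): x_1 ≥ 5 gives C(6,2) = 15; x_2 ≥ 9 gives C(2,2) = 1; x_3 ≥ 5 gives C(6,2) = 15. Together 31.
No two caps can be exceeded simultaneously, so the pair terms are all 0.
By inclusion–exclusion the count is 55 − 31 + 0 = 24.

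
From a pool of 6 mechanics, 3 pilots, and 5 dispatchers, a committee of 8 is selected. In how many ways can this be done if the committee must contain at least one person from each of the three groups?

2828

Unrestricted: C(14,8) = 3003 ways to pick any 8 of the 14.
Selections missing a whole group: no mechanics → C(8,8) = 1; no pilots → C(11,8) = 165; no dispatchers → C(9,8) = 9.
Add back selections omitting two groups (i.e. drawn from a single group): C(6,8) + C(3,8) + C(5,8) = 0.
By inclusion–exclusion: 3003 − 175 + 0 = 2828.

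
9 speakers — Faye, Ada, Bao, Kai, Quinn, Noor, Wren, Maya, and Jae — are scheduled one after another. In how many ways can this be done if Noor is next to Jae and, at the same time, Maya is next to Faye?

20160

Treat {Noor,Jae} as one block (2 orders) and {Maya,Faye} as another (2 orders).
That leaves 7 units to arrange: 2 × 2 × 7! = 4 × 5040 = 20160.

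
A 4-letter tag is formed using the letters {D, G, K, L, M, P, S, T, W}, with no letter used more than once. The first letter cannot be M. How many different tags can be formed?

2688

The first letter has 9−1 = 8 choices (anything except M).
The remaining 3 letters are filled from the other 8 symbols without repetition: 8 × 7 × 6 = 336.
Total: 8 × 336 = 2688.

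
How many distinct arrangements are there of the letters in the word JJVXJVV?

The 7 letters of JJVXJVV have repeats: J appearing 3 times and V appearing 3 times.
The number of distinct arrangements is 7!/(3!·3!) = 5040/36 = 140.

140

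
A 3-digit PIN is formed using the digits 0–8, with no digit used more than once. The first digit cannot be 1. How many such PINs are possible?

The first digit has 9−1 = 8 choices (anything except 1).
The remaining 2 digits are filled from the other 8 symbols without repetition: 8 × 7 = 56.
Total: 8 × 56 = 448.

448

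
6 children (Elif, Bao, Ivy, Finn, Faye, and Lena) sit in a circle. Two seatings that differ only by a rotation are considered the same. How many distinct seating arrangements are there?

120

Seat Elif anywhere (absorbing the rotational symmetry), then permute the other 5: (5)! = 120.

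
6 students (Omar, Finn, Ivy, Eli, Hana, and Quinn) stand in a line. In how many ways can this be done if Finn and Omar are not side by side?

480

Of the 6! = 720 arrangements, those with Finn and Omar adjacent number 2 × 5! = 240 (treat the pair as a block with 2 internal orders).
Complementary counting: 720 − 240 = 480.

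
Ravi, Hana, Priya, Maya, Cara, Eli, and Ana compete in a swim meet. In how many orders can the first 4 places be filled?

840

There are 7 choices for 1st place, 6 for 2nd, and so on down to 4 for position 4.
That gives 7 × 6 × 5 × 4 = 840.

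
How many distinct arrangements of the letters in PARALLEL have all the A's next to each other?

Treat the 2 copies of A as a single block. The multiset to arrange is then {AA, E, L, L, L, P, R}, 7 items in all.
That gives (7)!/(3!) = 840 arrangements.

840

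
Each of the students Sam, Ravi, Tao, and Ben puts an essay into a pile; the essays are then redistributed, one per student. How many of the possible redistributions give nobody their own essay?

Let Aᵢ be the assignments in which student i gets their own essay. We want the size of the complement of A₁∪…∪A_4.
By inclusion–exclusion this is Σ_{j=0}^{4} (−1)^j C(4,j)·(4−j)!.
Computing: 24 − 24 + 12 − 4 + 1 = 9.

9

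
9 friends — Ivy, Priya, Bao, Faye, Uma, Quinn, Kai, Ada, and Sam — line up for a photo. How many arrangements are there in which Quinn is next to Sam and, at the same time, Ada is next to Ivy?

20160

Treat {Quinn,Sam} as one block (2 orders) and {Ada,Ivy} as another (2 orders).
That leaves 7 units to arrange: 2 × 2 × 7! = 4 × 5040 = 20160.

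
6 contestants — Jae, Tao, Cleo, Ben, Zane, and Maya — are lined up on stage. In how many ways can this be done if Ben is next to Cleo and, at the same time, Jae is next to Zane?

96

Treat {Ben,Cleo} as one block (2 orders) and {Jae,Zane} as another (2 orders).
That leaves 4 units to arrange: 2 × 2 × 4! = 4 × 24 = 96.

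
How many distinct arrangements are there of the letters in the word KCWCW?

30

The 5 letters of KCWCW have repeats: C appearing twice and W appearing twice.
So there are 5! / (2!·2!) = 30 distinguishable arrangements.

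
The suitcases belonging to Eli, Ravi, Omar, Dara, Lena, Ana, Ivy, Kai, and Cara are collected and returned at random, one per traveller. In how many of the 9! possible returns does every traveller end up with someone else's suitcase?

133496

Let Aᵢ be the assignments in which traveller i gets their own suitcase. We want the size of the complement of A₁∪…∪A_9.
By inclusion–exclusion this is Σ_{j=0}^{9} (−1)^j C(9,j)·(9−j)!.
Computing: 362880 − 362880 + 181440 − 60480 + 15120 − 3024 + 504 − 72 + 9 − 1 = 133496.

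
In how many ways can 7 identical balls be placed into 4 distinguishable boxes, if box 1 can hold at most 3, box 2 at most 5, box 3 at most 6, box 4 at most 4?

Without the upper bounds there are C(10,3) = 120 ways to split 7 among 4 boxes.
Subtract solutions that violate a single cap (substitute x_i' = x_i − (cap_i+1)): x_1 ≥ 4 gives C(6,3) = 20; x_2 ≥ 6 gives C(4,3) = 4; x_3 ≥ 7 gives C(3,3) = 1; x_4 ≥ 5 gives C(5,3) = 10. Together 35.
No two caps can be exceeded simultaneously, so the pair terms are all 0.
By inclusion–exclusion the count is 120 − 35 + 0 = 85.

85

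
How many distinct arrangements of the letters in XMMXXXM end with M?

Fix M in the last position and arrange the remaining 6 letters.
Those 6 letters have M appearing twice and X appearing 4 times, giving (6)!/(4!·2!) = 15.

15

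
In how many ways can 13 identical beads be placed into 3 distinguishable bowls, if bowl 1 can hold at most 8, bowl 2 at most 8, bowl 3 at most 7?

Without the upper bounds there are C(15,2) = 105 ways to split 13 among 3 bowls.
Subtract solutions that violate a single cap (substitute x_i' = x_i − (cap_i+1)): x_1 ≥ 9 gives C(6,2) = 15; x_2 ≥ 9 gives C(6,2) = 15; x_3 ≥ 8 gives C(7,2) = 21. Together 51.
No two caps can be exceeded simultaneously, so the pair terms are all 0.
By inclusion–exclusion the count is 105 − 51 + 0 = 54.

54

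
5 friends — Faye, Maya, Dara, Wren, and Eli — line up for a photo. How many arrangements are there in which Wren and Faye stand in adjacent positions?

Place the 3 others and the Wren-Faye pair as 4 objects in a line; the pair has 2 internal arrangements.
That gives 2 × 4! = 2 × 24 = 48.

48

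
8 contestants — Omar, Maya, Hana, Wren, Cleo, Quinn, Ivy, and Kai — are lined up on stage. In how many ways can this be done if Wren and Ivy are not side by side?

Of the 8! = 40320 arrangements, those with Wren and Ivy adjacent number 2 × 7! = 10080 (treat the pair as a block with 2 internal orders).
Complementary counting: 40320 − 10080 = 30240.

30240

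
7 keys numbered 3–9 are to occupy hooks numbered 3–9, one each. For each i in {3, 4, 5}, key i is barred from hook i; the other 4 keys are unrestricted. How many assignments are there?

Let Aᵢ (for i ∈ {3, 4, 5}) be the placements that put key i in its forbidden hook. Any j of these fix j positions, leaving (7−j)! ways to fill the rest, and there are C(3,j) ways to pick which j.
By inclusion–exclusion, the number of valid placements is Σ_{j=0}^{3} (−1)^j C(3,j)·(7−j)!.
Computing: 5040 − 2160 + 360 − 24 = 3216.

3216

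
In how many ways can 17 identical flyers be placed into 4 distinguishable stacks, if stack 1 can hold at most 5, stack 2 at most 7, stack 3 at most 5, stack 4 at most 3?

Ignoring the caps, the number of non-negative solutions to x_1+…+x_4 = 17 is C(20,3) = 1140.
Subtract solutions that violate a single cap (substitute x_i' = x_i − (cap_i+1)): x_1 ≥ 6 gives C(14,3) = 364; x_2 ≥ 8 gives C(12,3) = 220; x_3 ≥ 6 gives C(14,3) = 364; x_4 ≥ 4 gives C(16,3) = 560. Together 1508.
Add back pairs where two caps are both exceeded: 20 + 56 + 120 + 20 + 56 + 120 = 392.
Subtract triples: 0 + 0 + 4 + 0 = 4.
By inclusion–exclusion the count is 1140 − 1508 + 392 − 4 = 20.

20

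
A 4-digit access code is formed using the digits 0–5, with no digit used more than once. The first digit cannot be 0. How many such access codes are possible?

300

The first digit has 6−1 = 5 choices (anything except 0).
The remaining 3 digits are filled from the other 5 symbols without repetition: 5 × 4 × 3 = 60.
Total: 5 × 60 = 300.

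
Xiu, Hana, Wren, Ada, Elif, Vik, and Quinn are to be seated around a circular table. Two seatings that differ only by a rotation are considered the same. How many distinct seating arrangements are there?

720

Around a circle, 7 distinct people have 7!/7 = (6)! = 720 rotationally distinct seatings.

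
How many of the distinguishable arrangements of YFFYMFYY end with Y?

Fix Y in the last position and arrange the remaining 7 letters.
Those 7 letters have F appearing 3 times and Y appearing 3 times, giving (7)!/(3!·3!) = 140.

140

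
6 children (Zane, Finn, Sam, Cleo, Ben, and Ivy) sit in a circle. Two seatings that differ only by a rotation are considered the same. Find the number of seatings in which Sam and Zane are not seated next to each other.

All circular seatings of 6 people number (5)! = 120.
Seatings with Sam beside Zane: treat them as a block with 2 internal orders, giving 2 × (4)! = 48.
Subtracting, 120 − 48 = 72.

72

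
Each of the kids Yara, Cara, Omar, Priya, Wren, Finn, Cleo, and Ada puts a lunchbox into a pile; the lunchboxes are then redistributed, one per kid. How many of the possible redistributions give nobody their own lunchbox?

14833

Let Aᵢ be the assignments in which kid i gets their own lunchbox. We want the size of the complement of A₁∪…∪A_8.
By inclusion–exclusion this is Σ_{j=0}^{8} (−1)^j C(8,j)·(8−j)!.
Computing: 40320 − 40320 + 20160 − 6720 + 1680 − 336 + 56 − 8 + 1 = 14833.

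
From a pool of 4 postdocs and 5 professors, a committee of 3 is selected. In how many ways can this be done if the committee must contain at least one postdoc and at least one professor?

70

Unrestricted: C(9,3) = 84 ways to pick any 3 of the 9.
Subtract selections that omit an entire group: no postdocs → C(5,3) = 10; no professors → C(4,3) = 4.
Both groups omitted at once is impossible, so 84 − 14 = 70.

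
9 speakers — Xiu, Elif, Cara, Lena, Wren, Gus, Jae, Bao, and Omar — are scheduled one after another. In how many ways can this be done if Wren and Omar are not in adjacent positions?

Of the 9! = 362880 arrangements, those with Wren and Omar adjacent number 2 × 8! = 80640 (treat the pair as a block with 2 internal orders).
So 362880 − 80640 = 282240 arrangements keep them apart.

282240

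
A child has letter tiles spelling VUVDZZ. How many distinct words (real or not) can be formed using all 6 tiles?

The 6 letters of VUVDZZ have repeats: V appearing twice and Z appearing twice.
Dividing 6! = 720 by 2!·2! = 4 for the repeated letters gives 180.

180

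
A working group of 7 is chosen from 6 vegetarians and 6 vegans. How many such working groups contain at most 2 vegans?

Split by how many vegans are chosen (0 through 2).
Sum: C(6,0)·C(6,7) + C(6,1)·C(6,6) + C(6,2)·C(6,5) = 0 + 6 + 90 = 96.

96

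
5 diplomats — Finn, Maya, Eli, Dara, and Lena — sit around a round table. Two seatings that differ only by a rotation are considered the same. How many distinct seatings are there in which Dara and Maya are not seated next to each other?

12

All circular seatings of 5 people number (4)! = 24.
Those with Dara next to Maya: fuse the pair into one unit and seat 4 units around a circle — 2·(3)! = 12.
Subtracting, 24 − 12 = 12.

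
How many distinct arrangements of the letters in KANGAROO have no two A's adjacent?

7560

Total arrangements of KANGAROO: 8!/(2!·2!) = 10080.
Arrangements with the A's together: treat AA as one letter, giving (7)!/(2!) = 2520.
Subtracting, 10080 − 2520 = 7560 arrangements keep the A's apart.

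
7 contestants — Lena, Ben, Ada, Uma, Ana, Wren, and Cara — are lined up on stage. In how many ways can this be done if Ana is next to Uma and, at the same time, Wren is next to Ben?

480

Treat {Ana,Uma} as one block (2 orders) and {Wren,Ben} as another (2 orders).
That leaves 5 units to arrange: 2 × 2 × 5! = 4 × 120 = 480.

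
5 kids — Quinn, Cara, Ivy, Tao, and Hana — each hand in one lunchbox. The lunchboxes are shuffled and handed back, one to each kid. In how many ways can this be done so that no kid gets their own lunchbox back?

44

This is the derangement count D_5: permutations of 5 items with no fixed point.
By inclusion–exclusion this is Σ_{j=0}^{5} (−1)^j C(5,j)·(5−j)!.
Computing: 120 − 120 + 60 − 20 + 5 − 1 = 44.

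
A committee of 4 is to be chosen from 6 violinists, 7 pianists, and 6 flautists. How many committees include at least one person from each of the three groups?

2016

Unrestricted: C(19,4) = 3876 ways to pick any 4 of the 19.
Selections missing a whole group: no violinists → C(13,4) = 715; no pianists → C(12,4) = 495; no flautists → C(13,4) = 715.
Add back selections omitting two groups (i.e. drawn from a single group): C(6,4) + C(7,4) + C(6,4) = 65.
By inclusion–exclusion: 3876 − 1925 + 65 = 2016.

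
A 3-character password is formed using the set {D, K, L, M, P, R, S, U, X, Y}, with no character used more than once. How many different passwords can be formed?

720

This is a permutation of 3 out of 10: P(10,3) = 10!/7!.
That product is 10 × 9 × 8 = 720.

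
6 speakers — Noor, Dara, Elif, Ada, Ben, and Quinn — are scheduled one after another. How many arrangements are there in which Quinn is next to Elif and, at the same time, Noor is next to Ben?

Treat {Quinn,Elif} as one block (2 orders) and {Noor,Ben} as another (2 orders).
That leaves 4 units to arrange: 2 × 2 × 4! = 4 × 24 = 96.

96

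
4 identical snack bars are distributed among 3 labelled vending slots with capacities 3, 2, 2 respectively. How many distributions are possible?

8

By stars and bars, unrestricted non-negative solutions to x_1+…+x_3 = 4 number C(4+2,2) = 15.
Subtract solutions that violate a single cap (substitute x_i' = x_i − (cap_i+1)): x_1 ≥ 4 gives C(2,2) = 1; x_2 ≥ 3 gives C(3,2) = 3; x_3 ≥ 3 gives C(3,2) = 3. Together 7.
No two caps can be exceeded simultaneously, so the pair terms are all 0.
By inclusion–exclusion the count is 15 − 7 + 0 = 8.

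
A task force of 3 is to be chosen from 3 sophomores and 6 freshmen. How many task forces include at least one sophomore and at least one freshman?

Unrestricted: C(9,3) = 84 ways to pick any 3 of the 9.
Subtract selections that omit an entire group: no sophomores → C(6,3) = 20; no freshmen → C(3,3) = 1.
Both groups omitted at once is impossible, so 84 − 21 = 63.

63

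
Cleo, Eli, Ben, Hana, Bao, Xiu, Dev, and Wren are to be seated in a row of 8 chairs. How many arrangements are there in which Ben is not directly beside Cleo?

30240

There are 8! = 40320 arrangements in all. If Ben and Cleo are adjacent, merging them into one block gives 2·(7)! = 10080 arrangements.
So 40320 − 10080 = 30240 arrangements keep them apart.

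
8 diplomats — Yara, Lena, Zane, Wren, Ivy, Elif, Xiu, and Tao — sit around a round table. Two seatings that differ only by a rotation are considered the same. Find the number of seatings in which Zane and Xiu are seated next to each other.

1440

Glue Zane and Xiu into a block (2 internal orders). Seating 7 units around a circle gives (6)! arrangements.
So 2 × (6)! = 2 × 720 = 1440.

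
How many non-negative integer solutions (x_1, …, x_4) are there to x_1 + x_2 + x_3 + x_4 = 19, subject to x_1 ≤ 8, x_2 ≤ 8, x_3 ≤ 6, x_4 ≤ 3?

74

By stars and bars, unrestricted non-negative solutions to x_1+…+x_4 = 19 number C(19+3,3) = 1540.
Subtract solutions that violate a single cap (substitute x_i' = x_i − (cap_i+1)): x_1 ≥ 9 gives C(13,3) = 286; x_2 ≥ 9 gives C(13,3) = 286; x_3 ≥ 7 gives C(15,3) = 455; x_4 ≥ 4 gives C(18,3) = 816. Together 1843.
Add back pairs where two caps are both exceeded: 4 + 20 + 84 + 20 + 84 + 165 = 377.
By inclusion–exclusion the count is 1540 − 1843 + 377 = 74.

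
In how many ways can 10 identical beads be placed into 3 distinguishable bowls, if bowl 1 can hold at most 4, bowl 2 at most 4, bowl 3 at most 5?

10

Without the upper bounds there are C(12,2) = 66 ways to split 10 among 3 bowls.
Subtract solutions that violate a single cap (substitute x_i' = x_i − (cap_i+1)): x_1 ≥ 5 gives C(7,2) = 21; x_2 ≥ 5 gives C(7,2) = 21; x_3 ≥ 6 gives C(6,2) = 15. Together 57.
Add back pairs where two caps are both exceeded: 1 + 0 + 0 = 1.
By inclusion–exclusion the count is 66 − 57 + 1 = 10.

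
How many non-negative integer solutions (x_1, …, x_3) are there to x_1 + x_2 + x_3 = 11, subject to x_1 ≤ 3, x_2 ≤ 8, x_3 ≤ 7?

Without the upper bounds there are C(13,2) = 78 ways to split 11 among 3 variables.
Subtract solutions that violate a single cap (substitute x_i' = x_i − (cap_i+1)): x_1 ≥ 4 gives C(9,2) = 36; x_2 ≥ 9 gives C(4,2) = 6; x_3 ≥ 8 gives C(5,2) = 10. Together 52.
No two caps can be exceeded simultaneously, so the pair terms are all 0.
By inclusion–exclusion the count is 78 − 52 + 0 = 26.

26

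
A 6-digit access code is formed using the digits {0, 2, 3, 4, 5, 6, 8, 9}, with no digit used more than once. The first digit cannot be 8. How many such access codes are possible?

17640

The first digit has 8−1 = 7 choices (anything except 8).
The remaining 5 digits are filled from the other 7 symbols without repetition: 7 × 6 × 5 × 4 × 3 = 2520.
Total: 7 × 2520 = 17640.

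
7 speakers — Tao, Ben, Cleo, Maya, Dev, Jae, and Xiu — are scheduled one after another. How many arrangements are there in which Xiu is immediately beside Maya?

Glue Xiu and Maya into one block (2 internal orders), leaving 6 units to arrange in a row.
That gives 2 × 6! = 2 × 720 = 1440.

1440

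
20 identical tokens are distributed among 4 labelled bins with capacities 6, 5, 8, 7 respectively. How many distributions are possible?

By stars and bars, unrestricted non-negative solutions to x_1+…+x_4 = 20 number C(20+3,3) = 1771.
Subtract solutions that violate a single cap (substitute x_i' = x_i − (cap_i+1)): x_1 ≥ 7 gives C(16,3) = 560; x_2 ≥ 6 gives C(17,3) = 680; x_3 ≥ 9 gives C(14,3) = 364; x_4 ≥ 8 gives C(15,3) = 455. Together 2059.
Add back pairs where two caps are both exceeded: 120 + 35 + 56 + 56 + 84 + 20 = 371.
By inclusion–exclusion the count is 1771 − 2059 + 371 = 83.

83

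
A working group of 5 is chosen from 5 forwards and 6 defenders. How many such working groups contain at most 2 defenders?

181

Split by how many defenders are chosen (0 through 2).
Sum: C(6,0)·C(5,5) + C(6,1)·C(5,4) + C(6,2)·C(5,3) = 1 + 30 + 150 = 181.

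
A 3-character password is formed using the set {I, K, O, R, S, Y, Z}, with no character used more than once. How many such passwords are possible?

210

Choose and order 3 of the 7 symbols: the first character has 7 options, the next 6, then 5.
7 × 6 × 5 = 210.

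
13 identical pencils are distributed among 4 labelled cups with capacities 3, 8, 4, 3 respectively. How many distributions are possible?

Ignoring the caps, the number of non-negative solutions to x_1+…+x_4 = 13 is C(16,3) = 560.
Subtract solutions that violate a single cap (substitute x_i' = x_i − (cap_i+1)): x_1 ≥ 4 gives C(12,3) = 220; x_2 ≥ 9 gives C(7,3) = 35; x_3 ≥ 5 gives C(11,3) = 165; x_4 ≥ 4 gives C(12,3) = 220. Together 640.
Add back pairs where two caps are both exceeded: 1 + 35 + 56 + 0 + 1 + 35 = 128.
Subtract triples: 0 + 0 + 1 + 0 = 1.
By inclusion–exclusion the count is 560 − 640 + 128 − 1 = 47.

47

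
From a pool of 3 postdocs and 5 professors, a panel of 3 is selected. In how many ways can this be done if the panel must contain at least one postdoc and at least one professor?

45

With no constraint there are C(8,3) = 56 possible selections.
Subtract selections that omit an entire group: no postdocs → C(5,3) = 10; no professors → C(3,3) = 1.
Both groups omitted at once is impossible, so 56 − 11 = 45.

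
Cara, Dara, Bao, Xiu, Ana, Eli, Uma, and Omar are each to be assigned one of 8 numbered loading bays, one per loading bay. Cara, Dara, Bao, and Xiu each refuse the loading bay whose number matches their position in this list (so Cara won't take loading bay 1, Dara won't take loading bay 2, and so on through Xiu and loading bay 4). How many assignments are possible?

24024

Let Aᵢ (for 1 ≤ i ≤ 4) be the placements that put person i in their forbidden loading bay. Any j of these fix j positions, leaving (8−j)! ways to fill the rest, and there are C(4,j) ways to pick which j.
By inclusion–exclusion, the number of valid placements is Σ_{j=0}^{4} (−1)^j C(4,j)·(8−j)!.
Computing: 40320 − 20160 + 4320 − 480 + 24 = 24024.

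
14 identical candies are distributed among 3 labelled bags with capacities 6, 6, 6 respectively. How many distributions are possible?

Without the upper bounds there are C(16,2) = 120 ways to split 14 among 3 bags.
Subtract solutions that violate a single cap (substitute x_i' = x_i − (cap_i+1)): x_1 ≥ 7 gives C(9,2) = 36; x_2 ≥ 7 gives C(9,2) = 36; x_3 ≥ 7 gives C(9,2) = 36. Together 108.
Add back pairs where two caps are both exceeded: 1 + 1 + 1 = 3.
By inclusion–exclusion the count is 120 − 108 + 3 = 15.

15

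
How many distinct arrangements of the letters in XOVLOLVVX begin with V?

2520

Fix V in the first position and arrange the remaining 8 letters.
Those 8 letters have L appearing twice, O appearing twice, V appearing twice, and X appearing twice, giving (8)!/(2!·2!·2!·2!) = 2520.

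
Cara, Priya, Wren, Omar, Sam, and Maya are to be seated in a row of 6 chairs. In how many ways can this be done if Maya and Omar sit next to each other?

240

Glue Maya and Omar into one block (2 internal orders), leaving 5 units to arrange in a row.
So the count is 2·(5)! = 240.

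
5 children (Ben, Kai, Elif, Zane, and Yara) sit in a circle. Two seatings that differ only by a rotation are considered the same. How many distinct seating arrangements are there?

Seat Ben anywhere (absorbing the rotational symmetry), then permute the other 4: (4)! = 24.

24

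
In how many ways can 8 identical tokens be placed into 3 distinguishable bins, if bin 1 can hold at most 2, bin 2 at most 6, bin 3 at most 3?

Ignoring the caps, the number of non-negative solutions to x_1+…+x_3 = 8 is C(10,2) = 45.
Subtract solutions that violate a single cap (substitute x_i' = x_i − (cap_i+1)): x_1 ≥ 3 gives C(7,2) = 21; x_2 ≥ 7 gives C(3,2) = 3; x_3 ≥ 4 gives C(6,2) = 15. Together 39.
Add back pairs where two caps are both exceeded: 0 + 3 + 0 = 3.
By inclusion–exclusion the count is 45 − 39 + 3 = 9.

9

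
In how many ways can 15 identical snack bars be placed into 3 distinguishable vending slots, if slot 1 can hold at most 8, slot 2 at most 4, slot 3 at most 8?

By stars and bars, unrestricted non-negative solutions to x_1+…+x_3 = 15 number C(15+2,2) = 136.
Subtract solutions that violate a single cap (substitute x_i' = x_i − (cap_i+1)): x_1 ≥ 9 gives C(8,2) = 28; x_2 ≥ 5 gives C(12,2) = 66; x_3 ≥ 9 gives C(8,2) = 28. Together 122.
Add back pairs where two caps are both exceeded: 3 + 0 + 3 = 6.
By inclusion–exclusion the count is 136 − 122 + 6 = 20.

20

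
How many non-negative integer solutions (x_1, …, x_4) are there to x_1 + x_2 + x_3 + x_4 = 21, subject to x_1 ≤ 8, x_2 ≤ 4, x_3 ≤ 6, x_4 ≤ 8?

By stars and bars, unrestricted non-negative solutions to x_1+…+x_4 = 21 number C(21+3,3) = 2024.
Subtract solutions that violate a single cap (substitute x_i' = x_i − (cap_i+1)): x_1 ≥ 9 gives C(15,3) = 455; x_2 ≥ 5 gives C(19,3) = 969; x_3 ≥ 7 gives C(17,3) = 680; x_4 ≥ 9 gives C(15,3) = 455. Together 2559.
Add back pairs where two caps are both exceeded: 120 + 56 + 20 + 220 + 120 + 56 = 592.
Subtract triples: 1 + 0 + 0 + 1 = 2.
By inclusion–exclusion the count is 2024 − 2559 + 592 − 2 = 55.

55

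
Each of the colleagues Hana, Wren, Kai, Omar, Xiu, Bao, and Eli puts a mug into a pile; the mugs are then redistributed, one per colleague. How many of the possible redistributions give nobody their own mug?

Count assignments avoiding every fixed point. For any j of the 7 colleagues fixed to their own mug, the other 7−j can be arranged in (7−j)! ways.
By inclusion–exclusion this is Σ_{j=0}^{7} (−1)^j C(7,j)·(7−j)!.
Computing: 5040 − 5040 + 2520 − 840 + 210 − 42 + 7 − 1 = 1854.

1854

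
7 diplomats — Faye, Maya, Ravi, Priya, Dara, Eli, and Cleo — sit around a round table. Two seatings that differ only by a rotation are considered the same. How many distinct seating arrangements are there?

720

Around a circle, 7 distinct people have 7!/7 = (6)! = 720 rotationally distinct seatings.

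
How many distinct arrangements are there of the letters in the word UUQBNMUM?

Letter multiplicities in UUQBNMUM: B×1, M×2, N×1, Q×1, U×3.
So there are 8! / (3!·2!) = 3360 distinguishable arrangements.

3360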